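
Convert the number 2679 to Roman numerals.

Convert 2679 to Roman numerals:
  2679 contains 2×1000 (MM)
  679 contains 1×500 (D)
  179 contains 1×100 (C)
  79 contains 1×50 (L)
  29 contains 2×10 (XX)
  9 contains 1×9 (IX)

MMDCLXXIX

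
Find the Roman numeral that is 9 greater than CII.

CII = 102
102 + 9 = 111

CXI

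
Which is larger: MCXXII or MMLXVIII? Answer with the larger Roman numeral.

MCXXII = 1122
MMLXVIII = 2068
2068 is larger

MMLXVIII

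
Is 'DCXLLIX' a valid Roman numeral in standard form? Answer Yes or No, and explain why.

'DCXLLIX': L should not appear more than once

No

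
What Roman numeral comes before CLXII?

CLXII = 162, so the previous integer is 162 - 1 = 161

CLXI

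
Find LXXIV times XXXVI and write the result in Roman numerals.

LXXIV = 74
XXXVI = 36
74 × 36 = 2664

MMDCLXIV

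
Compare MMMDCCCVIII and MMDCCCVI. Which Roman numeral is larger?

MMMDCCCVIII = 3808
MMDCCCVI = 2806
3808 is larger

MMMDCCCVIII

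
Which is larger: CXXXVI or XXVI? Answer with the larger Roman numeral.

CXXXVI = 136
XXVI = 26
136 is larger

CXXXVI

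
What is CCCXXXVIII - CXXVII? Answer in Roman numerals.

CCCXXXVIII = 338
CXXVII = 127
338 - 127 = 211

CCXI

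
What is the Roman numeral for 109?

Convert 109 to Roman numerals:
  109 contains 1×100 (C)
  9 contains 1×9 (IX)

CIX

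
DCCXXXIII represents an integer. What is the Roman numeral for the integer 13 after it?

DCCXXXIII = 733
733 + 13 = 746

DCCXLVI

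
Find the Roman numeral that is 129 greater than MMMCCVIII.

MMMCCVIII = 3208
3208 + 129 = 3337

MMMCCCXXXVII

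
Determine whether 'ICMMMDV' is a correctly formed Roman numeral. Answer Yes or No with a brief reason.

'ICMMMDV': Invalid subtractive combination: IC

No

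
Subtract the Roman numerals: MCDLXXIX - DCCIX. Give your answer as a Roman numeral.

MCDLXXIX = 1479
DCCIX = 709
1479 - 709 = 770

DCCLXX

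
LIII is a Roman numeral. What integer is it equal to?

LIII: L=50, I=1, I=1, I=1
50 + 1 + 1 + 1 = 53

53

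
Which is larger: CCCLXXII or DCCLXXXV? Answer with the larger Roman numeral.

CCCLXXII = 372
DCCLXXXV = 785
785 is larger

DCCLXXXV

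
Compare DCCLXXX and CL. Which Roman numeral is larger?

DCCLXXX = 780
CL = 150
780 is larger

DCCLXXX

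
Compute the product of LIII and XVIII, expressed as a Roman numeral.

LIII = 53
XVIII = 18
53 × 18 = 954

CMLIV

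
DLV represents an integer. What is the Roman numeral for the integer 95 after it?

DLV = 555
555 + 95 = 650

DCL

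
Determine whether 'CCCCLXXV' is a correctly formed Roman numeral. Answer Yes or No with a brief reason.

'CCCCLXXV': More than 3 consecutive C's

No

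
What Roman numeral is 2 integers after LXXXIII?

LXXXIII = 83
83 + 2 = 85

LXXXV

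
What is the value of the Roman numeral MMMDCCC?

MMMDCCC: M=1000, M=1000, M=1000, D=500, C=100, C=100, C=100
1000 + 1000 + 1000 + 500 + 100 + 100 + 100 = 3800

3800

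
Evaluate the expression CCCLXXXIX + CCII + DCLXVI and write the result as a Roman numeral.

CCCLXXXIX = 389, CCII = 202, DCLXVI = 666
389 + 202 = 591
591 + 666 = 1257

MCCLVII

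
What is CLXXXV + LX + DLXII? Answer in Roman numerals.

CLXXXV = 185, LX = 60, DLXII = 562
185 + 60 = 245
245 + 562 = 807

DCCCVII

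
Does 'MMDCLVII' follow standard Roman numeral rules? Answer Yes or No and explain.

'MMDCLVII': Check the rules: uses only the symbols I, V, X, L, C, D, M; no symbol is repeated more than three times in a row; V, L and D each appear at most once; no smaller symbol precedes a larger one (values never increase from left to right). Value: M (1000) + M (1000) + D (500) + C (100) + L (50) + V (5) + I (1) + I (1) = 2657. So it is a valid standard Roman numeral.

Yes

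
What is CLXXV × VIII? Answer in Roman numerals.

CLXXV = 175
VIII = 8
175 × 8 = 1400

MCD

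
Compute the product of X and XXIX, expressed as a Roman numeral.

X = 10
XXIX = 29
10 × 29 = 290

CCXC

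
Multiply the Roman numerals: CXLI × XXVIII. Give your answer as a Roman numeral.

CXLI = 141
XXVIII = 28
141 × 28 = 3948

MMMCMXLVIII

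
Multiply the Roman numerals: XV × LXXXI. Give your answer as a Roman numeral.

XV = 15
LXXXI = 81
15 × 81 = 1215

MCCXV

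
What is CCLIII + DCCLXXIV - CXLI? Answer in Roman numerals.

CCLIII = 253, DCCLXXIV = 774, CXLI = 141
253 + 774 = 1027
1027 - 141 = 886

DCCCLXXXVI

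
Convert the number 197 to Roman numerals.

Convert 197 to Roman numerals:
  197 contains 1×100 (C)
  97 contains 1×90 (XC)
  7 contains 1×5 (V)
  2 contains 2×1 (II)

CXCVII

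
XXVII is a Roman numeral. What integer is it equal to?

XXVII: X=10, X=10, V=5, I=1, I=1
10 + 10 + 5 + 1 + 1 = 27

27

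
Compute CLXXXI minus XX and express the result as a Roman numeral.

CLXXXI = 181
XX = 20
181 - 20 = 161

CLXI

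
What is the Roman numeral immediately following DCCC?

DCCC = 800, so the next integer is 800 + 1 = 801

DCCCI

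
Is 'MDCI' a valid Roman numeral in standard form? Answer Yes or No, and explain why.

'MDCI': Check the rules: uses only the symbols I, V, X, L, C, D, M; no symbol is repeated more than three times in a row; V, L and D each appear at most once; no smaller symbol precedes a larger one (values never increase from left to right). Value: M (1000) + D (500) + C (100) + I (1) = 1601. So it is a valid standard Roman numeral.

Yes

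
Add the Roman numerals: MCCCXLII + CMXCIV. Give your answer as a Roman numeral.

MCCCXLII = 1342
CMXCIV = 994
1342 + 994 = 2336

MMCCCXXXVI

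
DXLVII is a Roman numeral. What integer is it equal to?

DXLVII: D=500, XL=40, V=5, I=1, I=1
500 + 40 + 5 + 1 + 1 = 547

547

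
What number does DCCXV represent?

DCCXV: D=500, C=100, C=100, X=10, V=5
500 + 100 + 100 + 10 + 5 = 715

715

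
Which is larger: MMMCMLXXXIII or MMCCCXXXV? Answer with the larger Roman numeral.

MMMCMLXXXIII = 3983
MMCCCXXXV = 2335
3983 is larger

MMMCMLXXXIII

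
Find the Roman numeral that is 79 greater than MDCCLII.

MDCCLII = 1752
1752 + 79 = 1831

MDCCCXXXI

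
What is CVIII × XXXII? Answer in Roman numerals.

CVIII = 108
XXXII = 32
108 × 32 = 3456

MMMCDLVI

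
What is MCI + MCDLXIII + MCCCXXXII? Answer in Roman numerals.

MCI = 1101, MCDLXIII = 1463, MCCCXXXII = 1332
1101 + 1463 = 2564
2564 + 1332 = 3896

MMMDCCCXCVI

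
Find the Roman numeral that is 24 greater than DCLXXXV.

DCLXXXV = 685
685 + 24 = 709

DCCIX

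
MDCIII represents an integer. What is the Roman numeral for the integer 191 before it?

MDCIII = 1603
1603 - 191 = 1412

MCDXII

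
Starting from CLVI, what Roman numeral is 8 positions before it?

CLVI = 156
156 - 8 = 148

CXLVIII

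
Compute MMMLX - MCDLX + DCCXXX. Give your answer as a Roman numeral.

MMMLX = 3060, MCDLX = 1460, DCCXXX = 730
3060 - 1460 = 1600
1600 + 730 = 2330

MMCCCXXX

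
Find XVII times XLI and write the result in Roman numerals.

XVII = 17
XLI = 41
17 × 41 = 697

DCXCVII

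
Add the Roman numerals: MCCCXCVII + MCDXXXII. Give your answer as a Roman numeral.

MCCCXCVII = 1397
MCDXXXII = 1432
1397 + 1432 = 2829

MMDCCCXXIX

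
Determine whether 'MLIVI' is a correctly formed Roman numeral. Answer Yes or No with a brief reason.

'MLIVI': I cannot come right after the subtractive pair IV: once I is subtracted in IV, the next symbol must be smaller than I

No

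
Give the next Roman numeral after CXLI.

CXLI = 141; next is 142

CXLII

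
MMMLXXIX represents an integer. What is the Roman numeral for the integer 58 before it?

MMMLXXIX = 3079
3079 - 58 = 3021

MMMXXI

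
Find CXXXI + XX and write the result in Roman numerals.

CXXXI = 131
XX = 20
131 + 20 = 151

CLI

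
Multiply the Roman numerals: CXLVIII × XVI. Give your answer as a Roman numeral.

CXLVIII = 148
XVI = 16
148 × 16 = 2368

MMCCCLXVIII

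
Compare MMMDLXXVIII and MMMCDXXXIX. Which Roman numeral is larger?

MMMDLXXVIII = 3578
MMMCDXXXIX = 3439
3578 is larger

MMMDLXXVIII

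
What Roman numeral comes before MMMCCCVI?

MMMCCCVI = 3306, so the previous integer is 3306 - 1 = 3305

MMMCCCV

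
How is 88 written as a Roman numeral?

Convert 88 to Roman numerals:
  88 contains 1×50 (L)
  38 contains 3×10 (XXX)
  8 contains 1×5 (V)
  3 contains 3×1 (III)

LXXXVIII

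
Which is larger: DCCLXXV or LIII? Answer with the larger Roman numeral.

DCCLXXV = 775
LIII = 53
775 is larger

DCCLXXV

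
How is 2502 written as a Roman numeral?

Convert 2502 to Roman numerals:
  2502 contains 2×1000 (MM)
  502 contains 1×500 (D)
  2 contains 2×1 (II)

MMDII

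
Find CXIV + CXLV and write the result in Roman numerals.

CXIV = 114
CXLV = 145
114 + 145 = 259

CCLIX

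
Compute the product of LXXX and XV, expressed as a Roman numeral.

LXXX = 80
XV = 15
80 × 15 = 1200

MCC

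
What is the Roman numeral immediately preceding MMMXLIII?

MMMXLIII = 3043, so the previous integer is 3043 - 1 = 3042

MMMXLII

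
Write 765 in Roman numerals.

Convert 765 to Roman numerals:
  765 contains 1×500 (D)
  265 contains 2×100 (CC)
  65 contains 1×50 (L)
  15 contains 1×10 (X)
  5 contains 1×5 (V)

DCCLXV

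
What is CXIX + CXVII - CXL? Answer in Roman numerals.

CXIX = 119, CXVII = 117, CXL = 140
119 + 117 = 236
236 - 140 = 96

XCVI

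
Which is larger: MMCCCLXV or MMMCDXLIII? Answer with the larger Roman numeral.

MMCCCLXV = 2365
MMMCDXLIII = 3443
3443 is larger

MMMCDXLIII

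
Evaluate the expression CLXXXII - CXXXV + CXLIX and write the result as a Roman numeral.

CLXXXII = 182, CXXXV = 135, CXLIX = 149
182 - 135 = 47
47 + 149 = 196

CXCVI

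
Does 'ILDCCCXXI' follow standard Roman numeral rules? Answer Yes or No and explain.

'ILDCCCXXI': Invalid subtractive combination: IL

No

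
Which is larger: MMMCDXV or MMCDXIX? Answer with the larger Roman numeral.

MMMCDXV = 3415
MMCDXIX = 2419
3415 is larger

MMMCDXV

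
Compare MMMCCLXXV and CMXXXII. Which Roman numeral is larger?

MMMCCLXXV = 3275
CMXXXII = 932
3275 is larger

MMMCCLXXV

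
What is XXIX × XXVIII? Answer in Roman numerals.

XXIX = 29
XXVIII = 28
29 × 28 = 812

DCCCXII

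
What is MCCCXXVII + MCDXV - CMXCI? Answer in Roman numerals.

MCCCXXVII = 1327, MCDXV = 1415, CMXCI = 991
1327 + 1415 = 2742
2742 - 991 = 1751

MDCCLI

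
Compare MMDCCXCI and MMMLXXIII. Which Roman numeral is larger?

MMDCCXCI = 2791
MMMLXXIII = 3073
3073 is larger

MMMLXXIII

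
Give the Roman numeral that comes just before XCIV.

XCIV = 94, so the previous integer is 94 - 1 = 93

XCIII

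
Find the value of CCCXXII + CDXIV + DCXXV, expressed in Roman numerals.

CCCXXII = 322, CDXIV = 414, DCXXV = 625
322 + 414 = 736
736 + 625 = 1361

MCCCLXI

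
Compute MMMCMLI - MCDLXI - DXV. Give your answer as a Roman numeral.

MMMCMLI = 3951, MCDLXI = 1461, DXV = 515
3951 - 1461 = 2490
2490 - 515 = 1975

MCMLXXV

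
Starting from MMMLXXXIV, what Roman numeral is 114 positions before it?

MMMLXXXIV = 3084
3084 - 114 = 2970

MMCMLXX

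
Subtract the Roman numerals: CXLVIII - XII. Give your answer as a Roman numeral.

CXLVIII = 148
XII = 12
148 - 12 = 136

CXXXVI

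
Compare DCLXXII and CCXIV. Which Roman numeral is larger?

DCLXXII = 672
CCXIV = 214
672 is larger

DCLXXII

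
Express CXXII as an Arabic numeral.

CXXII: C=100, X=10, X=10, I=1, I=1
100 + 10 + 10 + 1 + 1 = 122

122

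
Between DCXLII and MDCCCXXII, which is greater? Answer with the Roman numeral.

DCXLII = 642
MDCCCXXII = 1822
1822 is larger

MDCCCXXII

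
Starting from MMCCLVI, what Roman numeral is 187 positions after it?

MMCCLVI = 2256
2256 + 187 = 2443

MMCDXLIII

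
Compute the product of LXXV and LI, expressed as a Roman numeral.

LXXV = 75
LI = 51
75 × 51 = 3825

MMMDCCCXXV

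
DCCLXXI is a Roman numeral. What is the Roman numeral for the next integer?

DCCLXXI = 771, so the next integer is 771 + 1 = 772

DCCLXXII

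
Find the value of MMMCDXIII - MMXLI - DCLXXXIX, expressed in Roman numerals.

MMMCDXIII = 3413, MMXLI = 2041, DCLXXXIX = 689
3413 - 2041 = 1372
1372 - 689 = 683

DCLXXXIII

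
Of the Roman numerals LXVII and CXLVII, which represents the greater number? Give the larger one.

LXVII = 67
CXLVII = 147
147 is larger

CXLVII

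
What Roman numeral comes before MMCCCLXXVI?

MMCCCLXXVI = 2376, so the previous integer is 2376 - 1 = 2375

MMCCCLXXV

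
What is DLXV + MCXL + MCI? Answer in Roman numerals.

DLXV = 565, MCXL = 1140, MCI = 1101
565 + 1140 = 1705
1705 + 1101 = 2806

MMDCCCVI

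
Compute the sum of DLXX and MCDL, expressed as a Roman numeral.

DLXX = 570
MCDL = 1450
570 + 1450 = 2020

MMXX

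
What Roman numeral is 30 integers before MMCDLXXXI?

MMCDLXXXI = 2481
2481 - 30 = 2451

MMCDLI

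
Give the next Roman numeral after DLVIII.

DLVIII = 558, so the next integer is 558 + 1 = 559

DLIX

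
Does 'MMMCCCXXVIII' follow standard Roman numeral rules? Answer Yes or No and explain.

'MMMCCCXXVIII': Check the rules: uses only the symbols I, V, X, L, C, D, M; no symbol is repeated more than three times in a row; V, L and D each appear at most once; no smaller symbol precedes a larger one (values never increase from left to right). Value: M (1000) + M (1000) + M (1000) + C (100) + C (100) + C (100) + X (10) + X (10) + V (5) + I (1) + I (1) + I (1) = 3328. So it is a valid standard Roman numeral.

Yes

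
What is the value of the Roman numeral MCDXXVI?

MCDXXVI: M=1000, CD=400, X=10, X=10, V=5, I=1
1000 + 400 + 10 + 10 + 5 + 1 = 1426

1426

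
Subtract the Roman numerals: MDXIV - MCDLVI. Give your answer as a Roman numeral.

MDXIV = 1514
MCDLVI = 1456
1514 - 1456 = 58

LVIII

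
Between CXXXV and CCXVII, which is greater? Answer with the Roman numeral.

CXXXV = 135
CCXVII = 217
217 is larger

CCXVII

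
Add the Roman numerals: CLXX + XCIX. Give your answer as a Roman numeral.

CLXX = 170
XCIX = 99
170 + 99 = 269

CCLXIX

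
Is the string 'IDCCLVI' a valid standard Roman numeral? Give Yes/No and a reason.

'IDCCLVI': Invalid subtractive combination: ID

No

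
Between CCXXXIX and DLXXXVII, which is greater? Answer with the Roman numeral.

CCXXXIX = 239
DLXXXVII = 587
587 is larger

DLXXXVII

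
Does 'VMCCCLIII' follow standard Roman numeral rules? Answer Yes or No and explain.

'VMCCCLIII': Invalid subtractive combination: VM

No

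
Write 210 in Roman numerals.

Convert 210 to Roman numerals:
  210 contains 2×100 (CC)
  10 contains 1×10 (X)

CCX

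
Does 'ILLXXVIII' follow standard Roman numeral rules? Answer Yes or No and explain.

'ILLXXVIII': L should not appear more than once

No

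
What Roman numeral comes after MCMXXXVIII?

MCMXXXVIII = 1938; next is 1939

MCMXXXIX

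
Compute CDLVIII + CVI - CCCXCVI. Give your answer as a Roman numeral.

CDLVIII = 458, CVI = 106, CCCXCVI = 396
458 + 106 = 564
564 - 396 = 168

CLXVIII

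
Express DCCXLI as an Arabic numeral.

DCCXLI: D=500, C=100, C=100, XL=40, I=1
500 + 100 + 100 + 40 + 1 = 741

741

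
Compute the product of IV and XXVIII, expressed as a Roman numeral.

IV = 4
XXVIII = 28
4 × 28 = 112

CXII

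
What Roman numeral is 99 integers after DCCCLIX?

DCCCLIX = 859
859 + 99 = 958

CMLVIII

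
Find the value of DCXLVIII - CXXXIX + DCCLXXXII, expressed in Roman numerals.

DCXLVIII = 648, CXXXIX = 139, DCCLXXXII = 782
648 - 139 = 509
509 + 782 = 1291

MCCXCI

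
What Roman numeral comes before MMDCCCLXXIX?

MMDCCCLXXIX = 2879; previous is 2878

MMDCCCLXXVIII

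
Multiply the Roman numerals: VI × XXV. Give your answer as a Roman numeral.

VI = 6
XXV = 25
6 × 25 = 150

CL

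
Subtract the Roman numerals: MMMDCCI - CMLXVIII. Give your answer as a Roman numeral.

MMMDCCI = 3701
CMLXVIII = 968
3701 - 968 = 2733

MMDCCXXXIII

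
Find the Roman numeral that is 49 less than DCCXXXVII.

DCCXXXVII = 737
737 - 49 = 688

DCLXXXVIII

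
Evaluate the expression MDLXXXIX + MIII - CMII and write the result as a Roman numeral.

MDLXXXIX = 1589, MIII = 1003, CMII = 902
1589 + 1003 = 2592
2592 - 902 = 1690

MDCXC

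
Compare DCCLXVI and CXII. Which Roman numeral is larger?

DCCLXVI = 766
CXII = 112
766 is larger

DCCLXVI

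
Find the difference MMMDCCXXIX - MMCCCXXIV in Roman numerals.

MMMDCCXXIX = 3729
MMCCCXXIV = 2324
3729 - 2324 = 1405

MCDV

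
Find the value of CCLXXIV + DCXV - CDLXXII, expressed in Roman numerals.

CCLXXIV = 274, DCXV = 615, CDLXXII = 472
274 + 615 = 889
889 - 472 = 417

CDXVII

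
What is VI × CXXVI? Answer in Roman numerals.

VI = 6
CXXVI = 126
6 × 126 = 756

DCCLVI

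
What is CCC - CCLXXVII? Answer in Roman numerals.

CCC = 300
CCLXXVII = 277
300 - 277 = 23

XXIII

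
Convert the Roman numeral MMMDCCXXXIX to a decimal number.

MMMDCCXXXIX: M=1000, M=1000, M=1000, D=500, C=100, C=100, X=10, X=10, X=10, IX=9
1000 + 1000 + 1000 + 500 + 100 + 100 + 10 + 10 + 10 + 9 = 3739

3739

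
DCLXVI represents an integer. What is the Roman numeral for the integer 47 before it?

DCLXVI = 666
666 - 47 = 619

DCXIX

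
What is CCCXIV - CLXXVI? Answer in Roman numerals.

CCCXIV = 314
CLXXVI = 176
314 - 176 = 138

CXXXVIII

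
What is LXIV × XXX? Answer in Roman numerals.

LXIV = 64
XXX = 30
64 × 30 = 1920

MCMXX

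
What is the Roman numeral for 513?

Convert 513 to Roman numerals:
  513 contains 1×500 (D)
  13 contains 1×10 (X)
  3 contains 3×1 (III)

DXIII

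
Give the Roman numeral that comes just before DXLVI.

DXLVI = 546; previous is 545

DXLV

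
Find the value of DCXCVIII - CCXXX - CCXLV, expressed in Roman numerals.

DCXCVIII = 698, CCXXX = 230, CCXLV = 245
698 - 230 = 468
468 - 245 = 223

CCXXIII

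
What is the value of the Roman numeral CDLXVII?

CDLXVII: CD=400, L=50, X=10, V=5, I=1, I=1
400 + 50 + 10 + 5 + 1 + 1 = 467

467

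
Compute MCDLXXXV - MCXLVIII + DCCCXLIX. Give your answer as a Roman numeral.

MCDLXXXV = 1485, MCXLVIII = 1148, DCCCXLIX = 849
1485 - 1148 = 337
337 + 849 = 1186

MCLXXXVI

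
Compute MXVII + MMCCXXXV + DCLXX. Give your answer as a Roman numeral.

MXVII = 1017, MMCCXXXV = 2235, DCLXX = 670
1017 + 2235 = 3252
3252 + 670 = 3922

MMMCMXXII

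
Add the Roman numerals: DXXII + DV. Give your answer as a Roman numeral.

DXXII = 522
DV = 505
522 + 505 = 1027

MXXVII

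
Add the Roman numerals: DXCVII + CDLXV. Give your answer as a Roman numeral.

DXCVII = 597
CDLXV = 465
597 + 465 = 1062

MLXII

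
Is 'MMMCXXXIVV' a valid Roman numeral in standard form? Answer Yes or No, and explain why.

'MMMCXXXIVV': V should not appear more than once

No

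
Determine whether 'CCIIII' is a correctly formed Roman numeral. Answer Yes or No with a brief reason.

'CCIIII': More than 3 consecutive I's

No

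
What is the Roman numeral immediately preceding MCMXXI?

MCMXXI = 1921, so the previous integer is 1921 - 1 = 1920

MCMXX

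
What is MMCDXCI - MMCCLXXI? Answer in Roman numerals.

MMCDXCI = 2491
MMCCLXXI = 2271
2491 - 2271 = 220

CCXX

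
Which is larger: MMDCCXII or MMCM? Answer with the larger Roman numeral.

MMDCCXII = 2712
MMCM = 2900
2900 is larger

MMCM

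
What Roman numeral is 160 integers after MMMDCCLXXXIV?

MMMDCCLXXXIV = 3784
3784 + 160 = 3944

MMMCMXLIV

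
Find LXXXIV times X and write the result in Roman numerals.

LXXXIV = 84
X = 10
84 × 10 = 840

DCCCXL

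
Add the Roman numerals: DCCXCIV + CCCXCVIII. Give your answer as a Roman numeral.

DCCXCIV = 794
CCCXCVIII = 398
794 + 398 = 1192

MCXCII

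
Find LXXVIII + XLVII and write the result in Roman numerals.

LXXVIII = 78
XLVII = 47
78 + 47 = 125

CXXV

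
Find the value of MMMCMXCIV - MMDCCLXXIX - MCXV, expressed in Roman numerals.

MMMCMXCIV = 3994, MMDCCLXXIX = 2779, MCXV = 1115
3994 - 2779 = 1215
1215 - 1115 = 100

C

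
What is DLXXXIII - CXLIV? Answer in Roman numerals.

DLXXXIII = 583
CXLIV = 144
583 - 144 = 439

CDXXXIX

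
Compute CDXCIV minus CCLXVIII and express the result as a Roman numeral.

CDXCIV = 494
CCLXVIII = 268
494 - 268 = 226

CCXXVI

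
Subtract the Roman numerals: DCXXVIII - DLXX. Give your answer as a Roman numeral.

DCXXVIII = 628
DLXX = 570
628 - 570 = 58

LVIII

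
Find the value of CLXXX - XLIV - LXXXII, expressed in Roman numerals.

CLXXX = 180, XLIV = 44, LXXXII = 82
180 - 44 = 136
136 - 82 = 54

LIV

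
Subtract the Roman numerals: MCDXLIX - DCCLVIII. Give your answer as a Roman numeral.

MCDXLIX = 1449
DCCLVIII = 758
1449 - 758 = 691

DCXCI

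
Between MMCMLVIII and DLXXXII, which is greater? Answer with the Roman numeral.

MMCMLVIII = 2958
DLXXXII = 582
2958 is larger

MMCMLVIII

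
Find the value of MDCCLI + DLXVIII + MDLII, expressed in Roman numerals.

MDCCLI = 1751, DLXVIII = 568, MDLII = 1552
1751 + 568 = 2319
2319 + 1552 = 3871

MMMDCCCLXXI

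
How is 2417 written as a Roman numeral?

Convert 2417 to Roman numerals:
  2417 contains 2×1000 (MM)
  417 contains 1×400 (CD)
  17 contains 1×10 (X)
  7 contains 1×5 (V)
  2 contains 2×1 (II)

MMCDXVII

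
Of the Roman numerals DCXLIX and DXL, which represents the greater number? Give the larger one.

DCXLIX = 649
DXL = 540
649 is larger

DCXLIX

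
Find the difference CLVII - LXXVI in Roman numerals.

CLVII = 157
LXXVI = 76
157 - 76 = 81

LXXXI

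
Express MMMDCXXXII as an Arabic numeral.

MMMDCXXXII: M=1000, M=1000, M=1000, D=500, C=100, X=10, X=10, X=10, I=1, I=1
1000 + 1000 + 1000 + 500 + 100 + 10 + 10 + 10 + 1 + 1 = 3632

3632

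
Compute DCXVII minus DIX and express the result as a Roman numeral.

DCXVII = 617
DIX = 509
617 - 509 = 108

CVIII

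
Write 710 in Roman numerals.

Convert 710 to Roman numerals:
  710 contains 1×500 (D)
  210 contains 2×100 (CC)
  10 contains 1×10 (X)

DCCX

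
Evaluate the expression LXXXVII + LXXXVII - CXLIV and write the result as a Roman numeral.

LXXXVII = 87, LXXXVII = 87, CXLIV = 144
87 + 87 = 174
174 - 144 = 30

XXX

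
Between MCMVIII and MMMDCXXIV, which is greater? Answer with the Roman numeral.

MCMVIII = 1908
MMMDCXXIV = 3624
3624 is larger

MMMDCXXIV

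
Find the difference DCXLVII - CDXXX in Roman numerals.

DCXLVII = 647
CDXXX = 430
647 - 430 = 217

CCXVII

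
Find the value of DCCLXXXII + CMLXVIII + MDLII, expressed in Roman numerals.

DCCLXXXII = 782, CMLXVIII = 968, MDLII = 1552
782 + 968 = 1750
1750 + 1552 = 3302

MMMCCCII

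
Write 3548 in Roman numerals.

Convert 3548 to Roman numerals:
  3548 contains 3×1000 (MMM)
  548 contains 1×500 (D)
  48 contains 1×40 (XL)
  8 contains 1×5 (V)
  3 contains 3×1 (III)

MMMDXLVIII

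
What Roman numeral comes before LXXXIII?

LXXXIII = 83; previous is 82

LXXXII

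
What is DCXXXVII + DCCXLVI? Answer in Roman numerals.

DCXXXVII = 637
DCCXLVI = 746
637 + 746 = 1383

MCCCLXXXIII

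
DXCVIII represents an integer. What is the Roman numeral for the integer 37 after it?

DXCVIII = 598
598 + 37 = 635

DCXXXV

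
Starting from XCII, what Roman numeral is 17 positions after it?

XCII = 92
92 + 17 = 109

CIX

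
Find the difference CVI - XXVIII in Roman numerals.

CVI = 106
XXVIII = 28
106 - 28 = 78

LXXVIII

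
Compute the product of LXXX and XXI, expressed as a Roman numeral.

LXXX = 80
XXI = 21
80 × 21 = 1680

MDCLXXX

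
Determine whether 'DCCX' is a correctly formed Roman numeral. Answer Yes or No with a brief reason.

'DCCX': Check the rules: uses only the symbols I, V, X, L, C, D, M; no symbol is repeated more than three times in a row; V, L and D each appear at most once; no smaller symbol precedes a larger one (values never increase from left to right). Value: D (500) + C (100) + C (100) + X (10) = 710. So it is a valid standard Roman numeral.

Yes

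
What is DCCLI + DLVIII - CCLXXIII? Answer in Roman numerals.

DCCLI = 751, DLVIII = 558, CCLXXIII = 273
751 + 558 = 1309
1309 - 273 = 1036

MXXXVI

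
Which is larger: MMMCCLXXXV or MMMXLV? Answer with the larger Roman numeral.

MMMCCLXXXV = 3285
MMMXLV = 3045
3285 is larger

MMMCCLXXXV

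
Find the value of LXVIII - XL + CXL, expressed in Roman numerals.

LXVIII = 68, XL = 40, CXL = 140
68 - 40 = 28
28 + 140 = 168

CLXVIII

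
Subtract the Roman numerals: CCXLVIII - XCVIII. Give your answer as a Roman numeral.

CCXLVIII = 248
XCVIII = 98
248 - 98 = 150

CL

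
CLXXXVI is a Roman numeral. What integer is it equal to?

CLXXXVI: C=100, L=50, X=10, X=10, X=10, V=5, I=1
100 + 50 + 10 + 10 + 10 + 5 + 1 = 186

186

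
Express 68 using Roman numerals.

Convert 68 to Roman numerals:
  68 contains 1×50 (L)
  18 contains 1×10 (X)
  8 contains 1×5 (V)
  3 contains 3×1 (III)

LXVIII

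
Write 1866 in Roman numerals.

Convert 1866 to Roman numerals:
  1866 contains 1×1000 (M)
  866 contains 1×500 (D)
  366 contains 3×100 (CCC)
  66 contains 1×50 (L)
  16 contains 1×10 (X)
  6 contains 1×5 (V)
  1 contains 1×1 (I)

MDCCCLXVI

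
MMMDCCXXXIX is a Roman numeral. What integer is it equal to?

MMMDCCXXXIX: M=1000, M=1000, M=1000, D=500, C=100, C=100, X=10, X=10, X=10, IX=9
1000 + 1000 + 1000 + 500 + 100 + 100 + 10 + 10 + 10 + 9 = 3739

3739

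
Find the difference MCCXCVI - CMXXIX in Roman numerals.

MCCXCVI = 1296
CMXXIX = 929
1296 - 929 = 367

CCCLXVII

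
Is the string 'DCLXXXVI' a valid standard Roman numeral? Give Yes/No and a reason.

'DCLXXXVI': Check the rules: uses only the symbols I, V, X, L, C, D, M; no symbol is repeated more than three times in a row; V, L and D each appear at most once; no smaller symbol precedes a larger one (values never increase from left to right). Value: D (500) + C (100) + L (50) + X (10) + X (10) + X (10) + V (5) + I (1) = 686. So it is a valid standard Roman numeral.

Yes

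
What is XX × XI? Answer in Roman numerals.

XX = 20
XI = 11
20 × 11 = 220

CCXX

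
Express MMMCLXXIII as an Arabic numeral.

MMMCLXXIII: M=1000, M=1000, M=1000, C=100, L=50, X=10, X=10, I=1, I=1, I=1
1000 + 1000 + 1000 + 100 + 50 + 10 + 10 + 1 + 1 + 1 = 3173

3173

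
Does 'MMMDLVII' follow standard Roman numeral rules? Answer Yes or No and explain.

'MMMDLVII': Check the rules: uses only the symbols I, V, X, L, C, D, M; no symbol is repeated more than three times in a row; V, L and D each appear at most once; no smaller symbol precedes a larger one (values never increase from left to right). Value: M (1000) + M (1000) + M (1000) + D (500) + L (50) + V (5) + I (1) + I (1) = 3557. So it is a valid standard Roman numeral.

Yes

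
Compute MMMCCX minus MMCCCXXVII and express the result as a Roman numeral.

MMMCCX = 3210
MMCCCXXVII = 2327
3210 - 2327 = 883

DCCCLXXXIII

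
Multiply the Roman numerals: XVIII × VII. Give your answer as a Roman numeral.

XVIII = 18
VII = 7
18 × 7 = 126

CXXVI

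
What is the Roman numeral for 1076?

Convert 1076 to Roman numerals:
  1076 contains 1×1000 (M)
  76 contains 1×50 (L)
  26 contains 2×10 (XX)
  6 contains 1×5 (V)
  1 contains 1×1 (I)

MLXXVI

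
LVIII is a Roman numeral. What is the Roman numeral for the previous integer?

LVIII = 58; previous is 57

LVII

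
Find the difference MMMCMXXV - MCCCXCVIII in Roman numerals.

MMMCMXXV = 3925
MCCCXCVIII = 1398
3925 - 1398 = 2527

MMDXXVII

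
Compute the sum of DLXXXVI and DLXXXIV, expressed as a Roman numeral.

DLXXXVI = 586
DLXXXIV = 584
586 + 584 = 1170

MCLXX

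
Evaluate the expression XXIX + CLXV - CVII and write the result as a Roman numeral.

XXIX = 29, CLXV = 165, CVII = 107
29 + 165 = 194
194 - 107 = 87

LXXXVII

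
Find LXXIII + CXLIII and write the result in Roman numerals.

LXXIII = 73
CXLIII = 143
73 + 143 = 216

CCXVI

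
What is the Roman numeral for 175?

Convert 175 to Roman numerals:
  175 contains 1×100 (C)
  75 contains 1×50 (L)
  25 contains 2×10 (XX)
  5 contains 1×5 (V)

CLXXV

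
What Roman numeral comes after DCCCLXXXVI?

DCCCLXXXVI = 886, so the next integer is 886 + 1 = 887

DCCCLXXXVII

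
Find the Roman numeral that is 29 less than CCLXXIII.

CCLXXIII = 273
273 - 29 = 244

CCXLIV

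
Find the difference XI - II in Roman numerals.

XI = 11
II = 2
11 - 2 = 9

IX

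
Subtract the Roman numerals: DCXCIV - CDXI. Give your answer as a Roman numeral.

DCXCIV = 694
CDXI = 411
694 - 411 = 283

CCLXXXIII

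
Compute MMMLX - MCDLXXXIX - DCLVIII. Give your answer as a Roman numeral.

MMMLX = 3060, MCDLXXXIX = 1489, DCLVIII = 658
3060 - 1489 = 1571
1571 - 658 = 913

CMXIII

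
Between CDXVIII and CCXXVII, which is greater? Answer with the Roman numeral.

CDXVIII = 418
CCXXVII = 227
418 is larger

CDXVIII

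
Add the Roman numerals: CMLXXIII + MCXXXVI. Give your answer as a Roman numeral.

CMLXXIII = 973
MCXXXVI = 1136
973 + 1136 = 2109

MMCIX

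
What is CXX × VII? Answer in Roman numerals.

CXX = 120
VII = 7
120 × 7 = 840

DCCCXL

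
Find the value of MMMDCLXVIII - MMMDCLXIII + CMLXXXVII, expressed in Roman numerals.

MMMDCLXVIII = 3668, MMMDCLXIII = 3663, CMLXXXVII = 987
3668 - 3663 = 5
5 + 987 = 992

CMXCII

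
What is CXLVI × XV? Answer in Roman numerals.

CXLVI = 146
XV = 15
146 × 15 = 2190

MMCXC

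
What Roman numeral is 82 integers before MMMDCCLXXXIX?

MMMDCCLXXXIX = 3789
3789 - 82 = 3707

MMMDCCVII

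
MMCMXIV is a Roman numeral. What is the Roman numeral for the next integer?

MMCMXIV = 2914, so the next integer is 2914 + 1 = 2915

MMCMXV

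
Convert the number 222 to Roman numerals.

Convert 222 to Roman numerals:
  222 contains 2×100 (CC)
  22 contains 2×10 (XX)
  2 contains 2×1 (II)

CCXXII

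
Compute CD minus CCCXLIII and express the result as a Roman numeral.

CD = 400
CCCXLIII = 343
400 - 343 = 57

LVII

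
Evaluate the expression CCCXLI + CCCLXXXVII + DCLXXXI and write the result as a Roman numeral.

CCCXLI = 341, CCCLXXXVII = 387, DCLXXXI = 681
341 + 387 = 728
728 + 681 = 1409

MCDIX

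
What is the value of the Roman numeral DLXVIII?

DLXVIII: D=500, L=50, X=10, V=5, I=1, I=1, I=1
500 + 50 + 10 + 5 + 1 + 1 + 1 = 568

568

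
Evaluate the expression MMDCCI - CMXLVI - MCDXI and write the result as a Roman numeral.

MMDCCI = 2701, CMXLVI = 946, MCDXI = 1411
2701 - 946 = 1755
1755 - 1411 = 344

CCCXLIV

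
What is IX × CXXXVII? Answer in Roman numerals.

IX = 9
CXXXVII = 137
9 × 137 = 1233

MCCXXXIII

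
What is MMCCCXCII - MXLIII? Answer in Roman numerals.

MMCCCXCII = 2392
MXLIII = 1043
2392 - 1043 = 1349

MCCCXLIX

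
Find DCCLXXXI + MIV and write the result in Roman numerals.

DCCLXXXI = 781
MIV = 1004
781 + 1004 = 1785

MDCCLXXXV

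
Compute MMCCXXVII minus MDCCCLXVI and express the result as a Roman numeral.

MMCCXXVII = 2227
MDCCCLXVI = 1866
2227 - 1866 = 361

CCCLXI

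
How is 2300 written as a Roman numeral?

Convert 2300 to Roman numerals:
  2300 contains 2×1000 (MM)
  300 contains 3×100 (CCC)

MMCCC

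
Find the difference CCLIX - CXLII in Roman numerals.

CCLIX = 259
CXLII = 142
259 - 142 = 117

CXVII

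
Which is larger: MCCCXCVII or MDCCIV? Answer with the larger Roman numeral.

MCCCXCVII = 1397
MDCCIV = 1704
1704 is larger

MDCCIV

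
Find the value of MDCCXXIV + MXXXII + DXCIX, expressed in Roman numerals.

MDCCXXIV = 1724, MXXXII = 1032, DXCIX = 599
1724 + 1032 = 2756
2756 + 599 = 3355

MMMCCCLV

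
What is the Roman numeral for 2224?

Convert 2224 to Roman numerals:
  2224 contains 2×1000 (MM)
  224 contains 2×100 (CC)
  24 contains 2×10 (XX)
  4 contains 1×4 (IV)

MMCCXXIV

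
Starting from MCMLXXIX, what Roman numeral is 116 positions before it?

MCMLXXIX = 1979
1979 - 116 = 1863

MDCCCLXIII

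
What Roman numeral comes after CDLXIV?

CDLXIV = 464; next is 465

CDLXV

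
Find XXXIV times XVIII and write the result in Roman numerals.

XXXIV = 34
XVIII = 18
34 × 18 = 612

DCXII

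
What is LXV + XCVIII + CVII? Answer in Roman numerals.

LXV = 65, XCVIII = 98, CVII = 107
65 + 98 = 163
163 + 107 = 270

CCLXX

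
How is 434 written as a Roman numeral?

Convert 434 to Roman numerals:
  434 contains 1×400 (CD)
  34 contains 3×10 (XXX)
  4 contains 1×4 (IV)

CDXXXIV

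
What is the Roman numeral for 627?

Convert 627 to Roman numerals:
  627 contains 1×500 (D)
  127 contains 1×100 (C)
  27 contains 2×10 (XX)
  7 contains 1×5 (V)
  2 contains 2×1 (II)

DCXXVII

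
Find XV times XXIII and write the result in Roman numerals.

XV = 15
XXIII = 23
15 × 23 = 345

CCCXLV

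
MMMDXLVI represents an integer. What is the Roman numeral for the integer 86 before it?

MMMDXLVI = 3546
3546 - 86 = 3460

MMMCDLX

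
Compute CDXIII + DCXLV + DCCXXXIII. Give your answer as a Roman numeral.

CDXIII = 413, DCXLV = 645, DCCXXXIII = 733
413 + 645 = 1058
1058 + 733 = 1791

MDCCXCI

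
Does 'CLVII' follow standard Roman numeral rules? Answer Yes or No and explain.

'CLVII': Check the rules: uses only the symbols I, V, X, L, C, D, M; no symbol is repeated more than three times in a row; V, L and D each appear at most once; no smaller symbol precedes a larger one (values never increase from left to right). Value: C (100) + L (50) + V (5) + I (1) + I (1) = 157. So it is a valid standard Roman numeral.

Yes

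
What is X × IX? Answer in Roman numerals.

X = 10
IX = 9
10 × 9 = 90

XC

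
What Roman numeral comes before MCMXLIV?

MCMXLIV = 1944, so the previous integer is 1944 - 1 = 1943

MCMXLIII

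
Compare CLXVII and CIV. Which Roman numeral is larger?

CLXVII = 167
CIV = 104
167 is larger

CLXVII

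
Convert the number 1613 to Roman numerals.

Convert 1613 to Roman numerals:
  1613 contains 1×1000 (M)
  613 contains 1×500 (D)
  113 contains 1×100 (C)
  13 contains 1×10 (X)
  3 contains 3×1 (III)

MDCXIII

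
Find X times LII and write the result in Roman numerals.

X = 10
LII = 52
10 × 52 = 520

DXX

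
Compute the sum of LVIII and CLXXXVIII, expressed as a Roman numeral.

LVIII = 58
CLXXXVIII = 188
58 + 188 = 246

CCXLVI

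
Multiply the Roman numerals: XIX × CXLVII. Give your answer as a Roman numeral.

XIX = 19
CXLVII = 147
19 × 147 = 2793

MMDCCXCIII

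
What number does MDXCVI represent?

MDXCVI: M=1000, D=500, XC=90, V=5, I=1
1000 + 500 + 90 + 5 + 1 = 1596

1596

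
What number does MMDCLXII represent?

MMDCLXII: M=1000, M=1000, D=500, C=100, L=50, X=10, I=1, I=1
1000 + 1000 + 500 + 100 + 50 + 10 + 1 + 1 = 2662

2662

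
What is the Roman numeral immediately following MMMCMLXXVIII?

MMMCMLXXVIII = 3978, so the next integer is 3978 + 1 = 3979

MMMCMLXXIX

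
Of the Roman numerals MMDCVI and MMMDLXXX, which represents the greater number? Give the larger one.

MMDCVI = 2606
MMMDLXXX = 3580
3580 is larger

MMMDLXXX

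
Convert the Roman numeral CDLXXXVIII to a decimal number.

CDLXXXVIII: CD=400, L=50, X=10, X=10, X=10, V=5, I=1, I=1, I=1
400 + 50 + 10 + 10 + 10 + 5 + 1 + 1 + 1 = 488

488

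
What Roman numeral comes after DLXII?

DLXII = 562, so the next integer is 562 + 1 = 563

DLXIII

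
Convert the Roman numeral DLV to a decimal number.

DLV: D=500, L=50, V=5
500 + 50 + 5 = 555

555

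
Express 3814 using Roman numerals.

Convert 3814 to Roman numerals:
  3814 contains 3×1000 (MMM)
  814 contains 1×500 (D)
  314 contains 3×100 (CCC)
  14 contains 1×10 (X)
  4 contains 1×4 (IV)

MMMDCCCXIV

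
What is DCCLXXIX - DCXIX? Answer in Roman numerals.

DCCLXXIX = 779
DCXIX = 619
779 - 619 = 160

CLX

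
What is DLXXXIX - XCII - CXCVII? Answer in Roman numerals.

DLXXXIX = 589, XCII = 92, CXCVII = 197
589 - 92 = 497
497 - 197 = 300

CCC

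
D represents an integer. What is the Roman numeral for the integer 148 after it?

D = 500
500 + 148 = 648

DCXLVIII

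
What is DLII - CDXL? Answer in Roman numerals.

DLII = 552
CDXL = 440
552 - 440 = 112

CXII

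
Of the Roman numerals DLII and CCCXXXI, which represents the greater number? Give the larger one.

DLII = 552
CCCXXXI = 331
552 is larger

DLII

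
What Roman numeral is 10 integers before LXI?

LXI = 61
61 - 10 = 51

LI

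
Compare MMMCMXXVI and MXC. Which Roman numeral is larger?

MMMCMXXVI = 3926
MXC = 1090
3926 is larger

MMMCMXXVI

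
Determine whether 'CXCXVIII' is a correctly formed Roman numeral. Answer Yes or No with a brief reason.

'CXCXVIII': X cannot come right after the subtractive pair XC: once X is subtracted in XC, the next symbol must be smaller than X

No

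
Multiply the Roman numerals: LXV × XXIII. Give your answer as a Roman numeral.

LXV = 65
XXIII = 23
65 × 23 = 1495

MCDXCV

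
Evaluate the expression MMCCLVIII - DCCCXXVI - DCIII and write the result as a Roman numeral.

MMCCLVIII = 2258, DCCCXXVI = 826, DCIII = 603
2258 - 826 = 1432
1432 - 603 = 829

DCCCXXIX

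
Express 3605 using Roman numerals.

Convert 3605 to Roman numerals:
  3605 contains 3×1000 (MMM)
  605 contains 1×500 (D)
  105 contains 1×100 (C)
  5 contains 1×5 (V)

MMMDCV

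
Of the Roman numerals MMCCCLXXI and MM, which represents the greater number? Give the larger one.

MMCCCLXXI = 2371
MM = 2000
2371 is larger

MMCCCLXXI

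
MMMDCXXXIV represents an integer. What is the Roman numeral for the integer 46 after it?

MMMDCXXXIV = 3634
3634 + 46 = 3680

MMMDCLXXX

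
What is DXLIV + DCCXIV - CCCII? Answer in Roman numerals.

DXLIV = 544, DCCXIV = 714, CCCII = 302
544 + 714 = 1258
1258 - 302 = 956

CMLVI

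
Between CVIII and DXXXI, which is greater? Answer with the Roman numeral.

CVIII = 108
DXXXI = 531
531 is larger

DXXXI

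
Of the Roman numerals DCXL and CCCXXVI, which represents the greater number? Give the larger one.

DCXL = 640
CCCXXVI = 326
640 is larger

DCXL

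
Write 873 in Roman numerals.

Convert 873 to Roman numerals:
  873 contains 1×500 (D)
  373 contains 3×100 (CCC)
  73 contains 1×50 (L)
  23 contains 2×10 (XX)
  3 contains 3×1 (III)

DCCCLXXIII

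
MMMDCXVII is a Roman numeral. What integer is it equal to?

MMMDCXVII: M=1000, M=1000, M=1000, D=500, C=100, X=10, V=5, I=1, I=1
1000 + 1000 + 1000 + 500 + 100 + 10 + 5 + 1 + 1 = 3617

3617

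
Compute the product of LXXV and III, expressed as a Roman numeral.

LXXV = 75
III = 3
75 × 3 = 225

CCXXV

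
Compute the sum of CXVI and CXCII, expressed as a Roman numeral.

CXVI = 116
CXCII = 192
116 + 192 = 308

CCCVIII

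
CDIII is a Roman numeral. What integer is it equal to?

CDIII: CD=400, I=1, I=1, I=1
400 + 1 + 1 + 1 = 403

403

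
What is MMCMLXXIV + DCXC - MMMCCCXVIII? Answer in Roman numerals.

MMCMLXXIV = 2974, DCXC = 690, MMMCCCXVIII = 3318
2974 + 690 = 3664
3664 - 3318 = 346

CCCXLVI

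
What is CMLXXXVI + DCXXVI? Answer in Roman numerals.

CMLXXXVI = 986
DCXXVI = 626
986 + 626 = 1612

MDCXII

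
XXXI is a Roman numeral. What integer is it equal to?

XXXI: X=10, X=10, X=10, I=1
10 + 10 + 10 + 1 = 31

31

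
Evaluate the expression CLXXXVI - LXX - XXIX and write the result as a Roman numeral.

CLXXXVI = 186, LXX = 70, XXIX = 29
186 - 70 = 116
116 - 29 = 87

LXXXVII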